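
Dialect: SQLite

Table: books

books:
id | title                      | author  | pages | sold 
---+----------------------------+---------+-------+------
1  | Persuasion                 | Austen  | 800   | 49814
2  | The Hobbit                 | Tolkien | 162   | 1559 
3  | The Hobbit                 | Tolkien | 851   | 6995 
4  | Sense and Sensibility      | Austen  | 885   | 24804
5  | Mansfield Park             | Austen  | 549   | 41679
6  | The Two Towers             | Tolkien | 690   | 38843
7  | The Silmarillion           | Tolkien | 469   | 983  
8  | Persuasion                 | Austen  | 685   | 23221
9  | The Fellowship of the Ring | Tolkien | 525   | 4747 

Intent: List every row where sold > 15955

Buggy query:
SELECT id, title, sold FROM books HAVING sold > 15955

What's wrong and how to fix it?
Bug: HAVING filters the output of aggregation, but this query has no GROUP BY and no aggregate functions, so SQLite rejects it (HAVING clause on a non-aggregate query); the condition here is per row

Fix: Replace HAVING with WHERE since the condition applies to individual rows

Corrected query:
SELECT id, title, sold FROM books WHERE sold > 15955

Result:
id | title                 | sold 
---+-----------------------+------
1  | Persuasion            | 49814
4  | Sense and Sensibility | 24804
5  | Mansfield Park        | 41679
6  | The Two Towers        | 38843
8  | Persuasion            | 23221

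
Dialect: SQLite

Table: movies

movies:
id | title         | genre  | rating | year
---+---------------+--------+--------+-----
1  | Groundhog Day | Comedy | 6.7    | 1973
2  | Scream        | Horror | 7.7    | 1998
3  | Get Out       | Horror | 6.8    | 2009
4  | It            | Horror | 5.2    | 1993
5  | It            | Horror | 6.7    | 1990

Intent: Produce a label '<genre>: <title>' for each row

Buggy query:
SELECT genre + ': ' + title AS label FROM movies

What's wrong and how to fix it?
Bug: '+' is numeric addition; on text columns SQLite converts them to 0 instead of concatenating

Fix: Use the || operator for string concatenation

Corrected query:
SELECT genre || ': ' || title AS label FROM movies

Result:
label                
---------------------
Comedy: Groundhog Day
Horror: Scream       
Horror: Get Out      
Horror: It           
Horror: It           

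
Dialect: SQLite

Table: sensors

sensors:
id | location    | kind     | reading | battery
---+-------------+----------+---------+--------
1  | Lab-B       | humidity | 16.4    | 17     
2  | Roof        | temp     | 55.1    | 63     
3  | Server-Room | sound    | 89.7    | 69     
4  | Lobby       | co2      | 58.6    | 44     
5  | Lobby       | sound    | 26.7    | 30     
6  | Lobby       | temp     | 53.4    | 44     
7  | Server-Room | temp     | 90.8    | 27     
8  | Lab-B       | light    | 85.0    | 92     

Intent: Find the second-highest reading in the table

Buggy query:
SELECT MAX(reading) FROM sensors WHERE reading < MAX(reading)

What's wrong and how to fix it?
Bug: The inner MAX is an aggregate inside WHERE, which is not allowed

Fix: Put the inner MAX in a scalar subquery

Corrected query:
SELECT MAX(reading) FROM sensors WHERE reading < (SELECT MAX(reading) FROM sensors)

Result:
MAX(reading)
------------
89.7        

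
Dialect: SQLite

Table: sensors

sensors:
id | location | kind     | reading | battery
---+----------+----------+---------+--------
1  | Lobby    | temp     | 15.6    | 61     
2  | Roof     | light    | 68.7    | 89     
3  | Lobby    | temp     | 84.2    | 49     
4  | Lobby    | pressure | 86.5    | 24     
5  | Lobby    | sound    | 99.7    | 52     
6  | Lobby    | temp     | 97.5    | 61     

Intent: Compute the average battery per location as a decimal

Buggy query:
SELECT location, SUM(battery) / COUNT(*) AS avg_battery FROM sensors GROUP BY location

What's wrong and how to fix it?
Bug: SUM(battery) and COUNT(*) are both integers; the division truncates the fractional part

Fix: Cast one side to REAL so the division keeps the fractional part

Corrected query:
SELECT location, SUM(battery) * 1.0 / COUNT(*) AS avg_battery FROM sensors GROUP BY location

Result:
location | avg_battery
---------+------------
Lobby    | 49.4       
Roof     | 89         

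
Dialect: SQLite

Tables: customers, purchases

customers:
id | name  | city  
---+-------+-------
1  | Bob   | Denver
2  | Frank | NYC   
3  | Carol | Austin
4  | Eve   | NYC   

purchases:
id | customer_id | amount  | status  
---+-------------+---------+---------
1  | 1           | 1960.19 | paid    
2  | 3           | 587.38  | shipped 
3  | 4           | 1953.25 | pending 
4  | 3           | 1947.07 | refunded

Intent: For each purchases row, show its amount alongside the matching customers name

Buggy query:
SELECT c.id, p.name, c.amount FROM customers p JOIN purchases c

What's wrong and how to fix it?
Bug: JOIN with no ON clause produces a cartesian product; every purchases row pairs with every customers row

Fix: Add ON c.customer_id = p.id to the JOIN

Corrected query:
SELECT c.id, p.name, c.amount FROM customers p JOIN purchases c ON c.customer_id = p.id

Result:
id | name  | amount 
---+-------+--------
1  | Bob   | 1960.19
2  | Carol | 587.38 
3  | Eve   | 1953.25
4  | Carol | 1947.07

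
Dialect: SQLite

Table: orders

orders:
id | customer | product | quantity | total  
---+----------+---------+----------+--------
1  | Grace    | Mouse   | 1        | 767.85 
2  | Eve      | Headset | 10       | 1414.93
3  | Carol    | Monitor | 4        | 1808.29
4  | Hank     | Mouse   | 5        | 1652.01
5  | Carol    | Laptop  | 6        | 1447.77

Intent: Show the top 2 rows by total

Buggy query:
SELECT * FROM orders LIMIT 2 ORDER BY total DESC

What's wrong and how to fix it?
Bug: ORDER BY cannot follow LIMIT; LIMIT is the final clause

Fix: Swap the clauses: ORDER BY first, then LIMIT

Corrected query:
SELECT * FROM orders ORDER BY total DESC LIMIT 2

Result:
id | customer | product | quantity | total  
---+----------+---------+----------+--------
3  | Carol    | Monitor | 4        | 1808.29
4  | Hank     | Mouse   | 5        | 1652.01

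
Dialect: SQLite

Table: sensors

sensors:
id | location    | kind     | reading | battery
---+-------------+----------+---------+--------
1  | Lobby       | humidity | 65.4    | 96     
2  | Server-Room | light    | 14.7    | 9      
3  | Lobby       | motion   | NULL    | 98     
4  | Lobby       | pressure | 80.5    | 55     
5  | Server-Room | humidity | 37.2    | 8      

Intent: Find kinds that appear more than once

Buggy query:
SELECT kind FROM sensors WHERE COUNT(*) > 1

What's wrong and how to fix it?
Bug: WHERE can't reference COUNT(*); aggregates are computed after WHERE

Fix: Group first, then use HAVING for the count condition

Corrected query:
SELECT kind FROM sensors GROUP BY kind HAVING COUNT(*) > 1

Result:
kind    
--------
humidity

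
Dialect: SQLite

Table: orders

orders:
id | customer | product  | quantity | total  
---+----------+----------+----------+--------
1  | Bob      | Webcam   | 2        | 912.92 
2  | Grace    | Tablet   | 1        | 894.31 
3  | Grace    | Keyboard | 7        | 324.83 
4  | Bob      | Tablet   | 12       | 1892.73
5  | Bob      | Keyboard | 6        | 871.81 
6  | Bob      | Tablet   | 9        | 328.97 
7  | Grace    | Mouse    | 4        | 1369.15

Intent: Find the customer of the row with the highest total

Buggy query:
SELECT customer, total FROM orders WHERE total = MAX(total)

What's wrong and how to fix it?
Bug: MAX(total) is an aggregate and cannot be used directly in WHERE

Fix: Use a subquery: WHERE total = (SELECT MAX(total) FROM orders)

Corrected query:
SELECT customer, total FROM orders WHERE total = (SELECT MAX(total) FROM orders)

Result:
customer | total  
---------+--------
Bob      | 1892.73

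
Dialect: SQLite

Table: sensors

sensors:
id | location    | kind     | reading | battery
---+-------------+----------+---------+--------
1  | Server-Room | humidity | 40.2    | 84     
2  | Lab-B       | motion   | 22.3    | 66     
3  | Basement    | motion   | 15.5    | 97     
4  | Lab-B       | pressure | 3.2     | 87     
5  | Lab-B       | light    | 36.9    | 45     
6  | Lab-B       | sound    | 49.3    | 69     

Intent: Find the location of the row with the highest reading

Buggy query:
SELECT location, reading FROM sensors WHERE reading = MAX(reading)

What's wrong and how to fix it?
Bug: WHERE is evaluated per row; an aggregate over the whole table isn't defined there

Fix: Wrap MAX in a scalar subquery so WHERE compares against a single value

Corrected query:
SELECT location, reading FROM sensors WHERE reading = (SELECT MAX(reading) FROM sensors)

Result:
location | reading
---------+--------
Lab-B    | 49.3   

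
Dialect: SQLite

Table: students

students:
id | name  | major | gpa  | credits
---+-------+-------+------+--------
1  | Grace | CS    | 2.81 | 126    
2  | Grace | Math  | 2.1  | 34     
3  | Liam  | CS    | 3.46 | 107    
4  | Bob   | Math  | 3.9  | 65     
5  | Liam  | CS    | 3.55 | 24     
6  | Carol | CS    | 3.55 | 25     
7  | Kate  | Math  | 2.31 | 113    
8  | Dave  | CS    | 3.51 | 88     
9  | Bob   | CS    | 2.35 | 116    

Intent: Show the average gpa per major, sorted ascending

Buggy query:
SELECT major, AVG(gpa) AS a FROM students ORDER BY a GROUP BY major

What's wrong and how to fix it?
Bug: ORDER BY appears before GROUP BY; SQL clause order requires GROUP BY first

Fix: Move ORDER BY to the end, after GROUP BY

Corrected query:
SELECT major, AVG(gpa) AS a FROM students GROUP BY major ORDER BY a

Result:
major | a    
------+------
Math  | 2.77 
CS    | 3.205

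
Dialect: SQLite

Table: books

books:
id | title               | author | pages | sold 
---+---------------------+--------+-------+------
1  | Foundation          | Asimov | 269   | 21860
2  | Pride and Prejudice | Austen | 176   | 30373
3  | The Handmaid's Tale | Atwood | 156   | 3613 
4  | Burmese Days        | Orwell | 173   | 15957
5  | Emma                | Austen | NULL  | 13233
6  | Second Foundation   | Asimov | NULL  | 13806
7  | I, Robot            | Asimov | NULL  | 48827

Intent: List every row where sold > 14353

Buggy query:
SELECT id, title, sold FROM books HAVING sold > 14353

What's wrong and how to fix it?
Bug: This is a non-aggregate query (no GROUP BY, no aggregates), so in SQLite the HAVING clause is invalid here; a row-level condition belongs in WHERE

Fix: Replace HAVING with WHERE since the condition applies to individual rows

Corrected query:
SELECT id, title, sold FROM books WHERE sold > 14353

Result:
id | title               | sold 
---+---------------------+------
1  | Foundation          | 21860
2  | Pride and Prejudice | 30373
4  | Burmese Days        | 15957
7  | I, Robot            | 48827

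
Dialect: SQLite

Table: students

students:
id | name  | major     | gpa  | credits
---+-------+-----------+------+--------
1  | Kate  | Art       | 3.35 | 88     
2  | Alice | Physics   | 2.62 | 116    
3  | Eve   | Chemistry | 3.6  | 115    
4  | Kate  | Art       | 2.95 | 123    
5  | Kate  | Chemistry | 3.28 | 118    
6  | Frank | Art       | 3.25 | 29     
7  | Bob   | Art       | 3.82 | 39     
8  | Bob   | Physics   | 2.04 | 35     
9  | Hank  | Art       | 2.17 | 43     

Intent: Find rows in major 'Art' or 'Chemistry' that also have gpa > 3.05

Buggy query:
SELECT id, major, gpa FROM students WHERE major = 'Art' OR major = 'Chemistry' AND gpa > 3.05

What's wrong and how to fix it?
Bug: Without parentheses, AND is evaluated before OR, so the gpa filter only applies to the 'Chemistry' branch

Fix: Group the OR with parentheses (or use IN), then AND the threshold

Corrected query:
SELECT id, major, gpa FROM students WHERE (major = 'Art' OR major = 'Chemistry') AND gpa > 3.05

Result:
id | major     | gpa 
---+-----------+-----
1  | Art       | 3.35
3  | Chemistry | 3.6 
5  | Chemistry | 3.28
6  | Art       | 3.25
7  | Art       | 3.82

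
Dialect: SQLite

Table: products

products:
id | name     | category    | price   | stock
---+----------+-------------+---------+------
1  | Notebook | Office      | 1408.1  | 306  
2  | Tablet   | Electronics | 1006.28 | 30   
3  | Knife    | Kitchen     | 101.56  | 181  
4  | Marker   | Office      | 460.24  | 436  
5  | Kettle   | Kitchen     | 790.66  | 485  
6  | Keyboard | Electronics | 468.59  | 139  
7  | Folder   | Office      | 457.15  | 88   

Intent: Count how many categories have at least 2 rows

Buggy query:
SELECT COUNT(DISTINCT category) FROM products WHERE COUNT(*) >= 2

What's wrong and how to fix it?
Bug: COUNT(*) cannot appear in WHERE; the per-group count doesn't exist yet

Fix: Group first with HAVING COUNT(*) >= 2, then COUNT the resulting groups

Corrected query:
SELECT COUNT(*) FROM (SELECT category FROM products GROUP BY category HAVING COUNT(*) >= 2)

Result:
COUNT(*)
--------
3       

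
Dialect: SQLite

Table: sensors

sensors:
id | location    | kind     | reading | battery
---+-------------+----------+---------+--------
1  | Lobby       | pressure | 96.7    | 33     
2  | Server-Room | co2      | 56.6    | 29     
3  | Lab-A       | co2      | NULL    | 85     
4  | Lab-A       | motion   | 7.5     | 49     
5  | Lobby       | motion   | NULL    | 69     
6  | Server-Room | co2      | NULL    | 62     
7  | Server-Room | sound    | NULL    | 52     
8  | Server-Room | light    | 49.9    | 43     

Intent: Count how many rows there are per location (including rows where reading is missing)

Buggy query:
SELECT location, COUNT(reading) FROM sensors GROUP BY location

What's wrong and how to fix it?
Bug: COUNT(reading) skips NULLs, so groups with missing reading are undercounted

Fix: Use COUNT(*) to count all rows regardless of NULL

Corrected query:
SELECT location, COUNT(*) FROM sensors GROUP BY location

Result:
location    | COUNT(*)
------------+---------
Lab-A       | 2       
Lobby       | 2       
Server-Room | 4       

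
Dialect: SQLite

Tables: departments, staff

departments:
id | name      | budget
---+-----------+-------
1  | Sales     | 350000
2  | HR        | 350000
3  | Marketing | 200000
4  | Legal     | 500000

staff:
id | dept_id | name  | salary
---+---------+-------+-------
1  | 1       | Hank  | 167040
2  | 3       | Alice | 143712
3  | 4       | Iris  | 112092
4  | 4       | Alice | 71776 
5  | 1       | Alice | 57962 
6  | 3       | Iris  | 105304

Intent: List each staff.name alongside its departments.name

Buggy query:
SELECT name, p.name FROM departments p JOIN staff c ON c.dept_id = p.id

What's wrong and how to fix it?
Bug: 'name' exists in both joined tables, so the database can't tell which one is meant

Fix: Prefix ambiguous columns with the table alias

Corrected query:
SELECT c.name, p.name FROM departments p JOIN staff c ON c.dept_id = p.id

Result:
name  | name     
------+----------
Hank  | Sales    
Alice | Marketing
Iris  | Legal    
Alice | Legal    
Alice | Sales    
Iris  | Marketing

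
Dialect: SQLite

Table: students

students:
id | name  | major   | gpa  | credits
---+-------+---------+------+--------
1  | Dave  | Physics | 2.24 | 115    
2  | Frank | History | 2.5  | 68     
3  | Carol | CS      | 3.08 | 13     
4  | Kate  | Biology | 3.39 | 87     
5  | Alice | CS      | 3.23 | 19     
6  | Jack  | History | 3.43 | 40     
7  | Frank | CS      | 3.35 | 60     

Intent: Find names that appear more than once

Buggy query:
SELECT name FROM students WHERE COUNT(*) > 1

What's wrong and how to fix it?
Bug: COUNT(*) is an aggregate and cannot be used in WHERE

Fix: GROUP BY name, then filter groups with HAVING COUNT(*) > 1

Corrected query:
SELECT name FROM students GROUP BY name HAVING COUNT(*) > 1

Result:
name 
-----
Frank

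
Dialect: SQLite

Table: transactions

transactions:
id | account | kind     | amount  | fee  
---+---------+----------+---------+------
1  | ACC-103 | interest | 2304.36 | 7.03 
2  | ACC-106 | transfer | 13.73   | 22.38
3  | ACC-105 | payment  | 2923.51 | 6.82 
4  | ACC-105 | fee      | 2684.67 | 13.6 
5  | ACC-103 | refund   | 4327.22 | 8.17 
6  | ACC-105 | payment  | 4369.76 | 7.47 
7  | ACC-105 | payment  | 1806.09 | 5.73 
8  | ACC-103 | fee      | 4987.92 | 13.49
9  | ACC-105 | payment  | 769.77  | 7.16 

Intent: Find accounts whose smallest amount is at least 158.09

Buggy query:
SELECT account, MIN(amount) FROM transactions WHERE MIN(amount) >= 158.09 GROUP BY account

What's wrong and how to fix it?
Bug: Aggregates like MIN are computed per group after WHERE runs

Fix: Use HAVING for the per-group MIN condition

Corrected query:
SELECT account, MIN(amount) FROM transactions GROUP BY account HAVING MIN(amount) >= 158.09

Result:
account | MIN(amount)
--------+------------
ACC-103 | 2304.36    
ACC-105 | 769.77     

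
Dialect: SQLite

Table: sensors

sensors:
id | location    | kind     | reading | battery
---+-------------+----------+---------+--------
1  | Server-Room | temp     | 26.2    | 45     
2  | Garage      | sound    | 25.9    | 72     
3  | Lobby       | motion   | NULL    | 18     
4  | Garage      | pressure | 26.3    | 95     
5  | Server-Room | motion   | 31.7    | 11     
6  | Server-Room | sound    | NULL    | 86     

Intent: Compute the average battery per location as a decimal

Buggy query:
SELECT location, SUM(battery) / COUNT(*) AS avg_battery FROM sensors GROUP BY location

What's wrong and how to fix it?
Bug: SUM(battery) and COUNT(*) are both integers; the division truncates the fractional part

Fix: Multiply by 1.0 (or CAST to REAL) to force floating-point division

Corrected query:
SELECT location, SUM(battery) * 1.0 / COUNT(*) AS avg_battery FROM sensors GROUP BY location

Result:
location    | avg_battery
------------+------------
Garage      | 83.5       
Lobby       | 18         
Server-Room | 47.333333  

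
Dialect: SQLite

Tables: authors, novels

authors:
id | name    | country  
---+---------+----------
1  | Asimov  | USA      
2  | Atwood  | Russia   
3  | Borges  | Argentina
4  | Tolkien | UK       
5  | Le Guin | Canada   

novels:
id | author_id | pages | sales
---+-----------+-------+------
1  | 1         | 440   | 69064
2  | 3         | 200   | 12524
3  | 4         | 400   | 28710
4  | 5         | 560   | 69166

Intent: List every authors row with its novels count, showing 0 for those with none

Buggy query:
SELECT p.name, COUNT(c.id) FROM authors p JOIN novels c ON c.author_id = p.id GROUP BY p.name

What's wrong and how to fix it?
Bug: An inner join excludes parents with zero children

Fix: Switch to LEFT JOIN to retain unmatched parent rows

Corrected query:
SELECT p.name, COUNT(c.id) FROM authors p LEFT JOIN novels c ON c.author_id = p.id GROUP BY p.name

Result:
name    | COUNT(c.id)
--------+------------
Asimov  | 1          
Atwood  | 0          
Borges  | 1          
Le Guin | 1          
Tolkien | 1          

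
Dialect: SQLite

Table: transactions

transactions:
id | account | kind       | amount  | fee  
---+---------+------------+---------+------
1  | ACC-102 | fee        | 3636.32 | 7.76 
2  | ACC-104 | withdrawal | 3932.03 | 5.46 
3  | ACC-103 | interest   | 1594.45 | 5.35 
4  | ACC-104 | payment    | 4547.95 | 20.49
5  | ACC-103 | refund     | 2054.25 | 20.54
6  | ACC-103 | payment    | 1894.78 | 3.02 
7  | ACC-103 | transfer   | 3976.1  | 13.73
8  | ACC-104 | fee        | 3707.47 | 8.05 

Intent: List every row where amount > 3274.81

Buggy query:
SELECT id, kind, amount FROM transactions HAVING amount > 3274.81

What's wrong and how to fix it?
Bug: This is a non-aggregate query (no GROUP BY, no aggregates), so in SQLite the HAVING clause is invalid here; a row-level condition belongs in WHERE

Fix: Replace HAVING with WHERE since the condition applies to individual rows

Corrected query:
SELECT id, kind, amount FROM transactions WHERE amount > 3274.81

Result:
id | kind       | amount 
---+------------+--------
1  | fee        | 3636.32
2  | withdrawal | 3932.03
4  | payment    | 4547.95
7  | transfer   | 3976.1 
8  | fee        | 3707.47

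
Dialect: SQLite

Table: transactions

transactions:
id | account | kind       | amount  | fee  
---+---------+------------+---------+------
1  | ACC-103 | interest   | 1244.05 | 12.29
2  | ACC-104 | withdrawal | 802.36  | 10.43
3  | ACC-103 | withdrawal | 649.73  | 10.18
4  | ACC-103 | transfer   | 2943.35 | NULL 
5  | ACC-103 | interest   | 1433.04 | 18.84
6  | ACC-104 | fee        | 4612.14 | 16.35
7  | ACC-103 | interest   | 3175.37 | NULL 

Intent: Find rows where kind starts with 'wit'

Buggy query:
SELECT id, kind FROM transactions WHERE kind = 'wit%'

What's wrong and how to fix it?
Bug: Wildcards only work with LIKE; '=' treats '%' as a literal character

Fix: Replace '=' with LIKE so 'wit%' is treated as a pattern

Corrected query:
SELECT id, kind FROM transactions WHERE kind LIKE 'wit%'

Result:
id | kind      
---+-----------
2  | withdrawal
3  | withdrawal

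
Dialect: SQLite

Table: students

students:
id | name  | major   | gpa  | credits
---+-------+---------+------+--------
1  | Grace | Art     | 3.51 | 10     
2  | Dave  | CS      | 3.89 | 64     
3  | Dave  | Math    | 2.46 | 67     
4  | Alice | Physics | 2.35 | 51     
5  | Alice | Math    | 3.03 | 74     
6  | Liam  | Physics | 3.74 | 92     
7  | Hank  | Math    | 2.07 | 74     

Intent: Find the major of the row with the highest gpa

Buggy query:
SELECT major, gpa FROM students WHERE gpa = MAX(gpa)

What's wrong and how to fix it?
Bug: WHERE is evaluated per row; an aggregate over the whole table isn't defined there

Fix: Wrap MAX in a scalar subquery so WHERE compares against a single value

Corrected query:
SELECT major, gpa FROM students WHERE gpa = (SELECT MAX(gpa) FROM students)

Result:
major | gpa 
------+-----
CS    | 3.89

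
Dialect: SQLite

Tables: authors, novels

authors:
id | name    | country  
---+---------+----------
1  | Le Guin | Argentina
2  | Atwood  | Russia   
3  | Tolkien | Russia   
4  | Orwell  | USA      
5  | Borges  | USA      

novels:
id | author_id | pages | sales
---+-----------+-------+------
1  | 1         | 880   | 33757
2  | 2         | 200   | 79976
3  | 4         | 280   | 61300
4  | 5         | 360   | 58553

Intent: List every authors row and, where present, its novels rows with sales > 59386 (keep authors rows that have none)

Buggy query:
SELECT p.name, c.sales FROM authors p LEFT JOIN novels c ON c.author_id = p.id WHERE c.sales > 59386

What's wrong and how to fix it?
Bug: A WHERE condition on the right-hand table after LEFT JOIN drops unmatched parents

Fix: Put 'c.sales > 59386' in the JOIN's ON clause instead of WHERE

Corrected query:
SELECT p.name, c.sales FROM authors p LEFT JOIN novels c ON c.author_id = p.id AND c.sales > 59386

Result:
name    | sales
--------+------
Le Guin | NULL 
Atwood  | 79976
Tolkien | NULL 
Orwell  | 61300
Borges  | NULL 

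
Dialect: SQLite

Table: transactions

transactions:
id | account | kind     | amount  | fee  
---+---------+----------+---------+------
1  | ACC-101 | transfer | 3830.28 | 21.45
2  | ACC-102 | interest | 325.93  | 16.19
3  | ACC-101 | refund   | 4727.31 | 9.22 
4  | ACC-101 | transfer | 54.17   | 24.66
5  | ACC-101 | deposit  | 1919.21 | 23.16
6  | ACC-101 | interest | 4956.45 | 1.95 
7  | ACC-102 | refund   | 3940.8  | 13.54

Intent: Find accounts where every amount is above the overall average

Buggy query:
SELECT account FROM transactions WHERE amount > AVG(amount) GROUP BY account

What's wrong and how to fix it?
Bug: WHERE evaluates per row before aggregation, so AVG() is unavailable

Fix: Compute the overall average in a scalar subquery and compare each group's MIN against it in HAVING

Corrected query:
SELECT account FROM transactions GROUP BY account HAVING MIN(amount) > (SELECT AVG(amount) FROM transactions)

Result:
(no rows)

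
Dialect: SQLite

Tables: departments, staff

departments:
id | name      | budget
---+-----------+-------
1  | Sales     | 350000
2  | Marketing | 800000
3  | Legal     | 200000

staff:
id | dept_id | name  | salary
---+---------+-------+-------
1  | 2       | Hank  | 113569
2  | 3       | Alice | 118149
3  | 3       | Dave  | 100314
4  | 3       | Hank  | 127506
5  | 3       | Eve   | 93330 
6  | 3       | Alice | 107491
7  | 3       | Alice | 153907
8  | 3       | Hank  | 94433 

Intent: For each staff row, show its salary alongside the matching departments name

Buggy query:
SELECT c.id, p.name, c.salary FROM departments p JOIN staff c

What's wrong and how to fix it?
Bug: Missing join condition: each staff row is matched to all departments rows instead of just its own

Fix: Specify the join condition linking the foreign key to the parent id

Corrected query:
SELECT c.id, p.name, c.salary FROM departments p JOIN staff c ON c.dept_id = p.id

Result:
id | name      | salary
---+-----------+-------
1  | Marketing | 113569
2  | Legal     | 118149
3  | Legal     | 100314
4  | Legal     | 127506
5  | Legal     | 93330 
6  | Legal     | 107491
7  | Legal     | 153907
8  | Legal     | 94433 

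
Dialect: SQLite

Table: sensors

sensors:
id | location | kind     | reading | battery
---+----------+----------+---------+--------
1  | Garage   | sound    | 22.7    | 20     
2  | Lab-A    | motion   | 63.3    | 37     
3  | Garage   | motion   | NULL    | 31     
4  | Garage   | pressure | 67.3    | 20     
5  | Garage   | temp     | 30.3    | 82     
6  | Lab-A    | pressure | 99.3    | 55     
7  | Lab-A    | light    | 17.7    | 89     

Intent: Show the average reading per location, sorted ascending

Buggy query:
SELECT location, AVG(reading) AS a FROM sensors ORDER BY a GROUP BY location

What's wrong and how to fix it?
Bug: ORDER BY appears before GROUP BY; SQL clause order requires GROUP BY first

Fix: Move ORDER BY to the end, after GROUP BY

Corrected query:
SELECT location, AVG(reading) AS a FROM sensors GROUP BY location ORDER BY a

Result:
location | a   
---------+-----
Garage   | 40.1
Lab-A    | 60.1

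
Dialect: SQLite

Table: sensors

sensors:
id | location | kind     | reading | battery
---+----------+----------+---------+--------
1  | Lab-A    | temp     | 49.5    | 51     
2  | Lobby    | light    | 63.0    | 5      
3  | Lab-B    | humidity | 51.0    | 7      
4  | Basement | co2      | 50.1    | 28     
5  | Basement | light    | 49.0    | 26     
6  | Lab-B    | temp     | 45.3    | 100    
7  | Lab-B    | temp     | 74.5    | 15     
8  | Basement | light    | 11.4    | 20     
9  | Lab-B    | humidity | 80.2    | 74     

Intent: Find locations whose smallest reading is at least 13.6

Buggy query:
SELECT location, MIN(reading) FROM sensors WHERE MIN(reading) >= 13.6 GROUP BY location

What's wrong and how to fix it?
Bug: Aggregates like MIN are computed per group after WHERE runs

Fix: Use HAVING for the per-group MIN condition

Corrected query:
SELECT location, MIN(reading) FROM sensors GROUP BY location HAVING MIN(reading) >= 13.6

Result:
location | MIN(reading)
---------+-------------
Lab-A    | 49.5        
Lab-B    | 45.3        
Lobby    | 63          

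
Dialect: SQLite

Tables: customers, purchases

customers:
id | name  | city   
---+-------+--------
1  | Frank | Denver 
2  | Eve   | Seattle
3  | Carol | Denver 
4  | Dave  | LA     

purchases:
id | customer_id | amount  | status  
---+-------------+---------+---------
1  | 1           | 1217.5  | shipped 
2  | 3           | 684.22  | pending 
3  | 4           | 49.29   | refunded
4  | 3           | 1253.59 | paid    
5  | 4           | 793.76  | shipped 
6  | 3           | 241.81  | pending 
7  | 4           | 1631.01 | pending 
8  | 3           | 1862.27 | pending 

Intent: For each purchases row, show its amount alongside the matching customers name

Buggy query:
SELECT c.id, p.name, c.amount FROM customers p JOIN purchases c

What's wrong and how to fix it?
Bug: JOIN with no ON clause produces a cartesian product; every purchases row pairs with every customers row

Fix: Specify the join condition linking the foreign key to the parent id

Corrected query:
SELECT c.id, p.name, c.amount FROM customers p JOIN purchases c ON c.customer_id = p.id

Result:
id | name  | amount 
---+-------+--------
1  | Frank | 1217.5 
2  | Carol | 684.22 
3  | Dave  | 49.29  
4  | Carol | 1253.59
5  | Dave  | 793.76 
6  | Carol | 241.81 
7  | Dave  | 1631.01
8  | Carol | 1862.27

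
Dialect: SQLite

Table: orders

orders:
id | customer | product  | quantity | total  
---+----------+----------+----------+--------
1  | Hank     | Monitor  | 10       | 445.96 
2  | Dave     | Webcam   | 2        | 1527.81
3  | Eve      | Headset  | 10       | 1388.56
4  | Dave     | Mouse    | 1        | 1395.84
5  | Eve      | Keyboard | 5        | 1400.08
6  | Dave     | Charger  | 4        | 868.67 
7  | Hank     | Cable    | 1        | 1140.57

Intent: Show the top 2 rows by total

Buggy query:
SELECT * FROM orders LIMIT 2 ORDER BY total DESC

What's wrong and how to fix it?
Bug: ORDER BY cannot follow LIMIT; LIMIT is the final clause

Fix: Swap the clauses: ORDER BY first, then LIMIT

Corrected query:
SELECT * FROM orders ORDER BY total DESC LIMIT 2

Result:
id | customer | product  | quantity | total  
---+----------+----------+----------+--------
2  | Dave     | Webcam   | 2        | 1527.81
5  | Eve      | Keyboard | 5        | 1400.08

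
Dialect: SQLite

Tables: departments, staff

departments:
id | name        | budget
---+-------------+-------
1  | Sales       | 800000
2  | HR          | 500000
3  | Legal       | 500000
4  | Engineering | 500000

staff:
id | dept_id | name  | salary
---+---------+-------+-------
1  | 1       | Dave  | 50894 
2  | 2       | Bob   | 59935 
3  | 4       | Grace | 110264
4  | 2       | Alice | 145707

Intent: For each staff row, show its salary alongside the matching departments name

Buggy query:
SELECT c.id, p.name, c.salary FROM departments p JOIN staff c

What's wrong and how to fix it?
Bug: JOIN with no ON clause produces a cartesian product; every staff row pairs with every departments row

Fix: Add ON c.dept_id = p.id to the JOIN

Corrected query:
SELECT c.id, p.name, c.salary FROM departments p JOIN staff c ON c.dept_id = p.id

Result:
id | name        | salary
---+-------------+-------
1  | Sales       | 50894 
2  | HR          | 59935 
3  | Engineering | 110264
4  | HR          | 145707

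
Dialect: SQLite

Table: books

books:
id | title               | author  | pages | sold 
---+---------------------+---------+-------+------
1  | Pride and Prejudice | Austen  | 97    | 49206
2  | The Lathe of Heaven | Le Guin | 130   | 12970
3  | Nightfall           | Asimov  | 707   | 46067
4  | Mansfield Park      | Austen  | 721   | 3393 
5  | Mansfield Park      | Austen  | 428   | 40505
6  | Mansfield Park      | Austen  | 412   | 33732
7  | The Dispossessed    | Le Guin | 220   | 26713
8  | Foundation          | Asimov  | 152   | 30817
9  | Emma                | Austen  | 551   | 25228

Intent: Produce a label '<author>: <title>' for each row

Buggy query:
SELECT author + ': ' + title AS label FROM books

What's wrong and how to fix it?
Bug: SQLite uses || for string concatenation; + coerces text to numbers (yielding 0)

Fix: Use the || operator for string concatenation

Corrected query:
SELECT author || ': ' || title AS label FROM books

Result:
label                       
----------------------------
Austen: Pride and Prejudice 
Le Guin: The Lathe of Heaven
Asimov: Nightfall           
Austen: Mansfield Park      
Austen: Mansfield Park      
Austen: Mansfield Park      
Le Guin: The Dispossessed   
Asimov: Foundation          
Austen: Emma                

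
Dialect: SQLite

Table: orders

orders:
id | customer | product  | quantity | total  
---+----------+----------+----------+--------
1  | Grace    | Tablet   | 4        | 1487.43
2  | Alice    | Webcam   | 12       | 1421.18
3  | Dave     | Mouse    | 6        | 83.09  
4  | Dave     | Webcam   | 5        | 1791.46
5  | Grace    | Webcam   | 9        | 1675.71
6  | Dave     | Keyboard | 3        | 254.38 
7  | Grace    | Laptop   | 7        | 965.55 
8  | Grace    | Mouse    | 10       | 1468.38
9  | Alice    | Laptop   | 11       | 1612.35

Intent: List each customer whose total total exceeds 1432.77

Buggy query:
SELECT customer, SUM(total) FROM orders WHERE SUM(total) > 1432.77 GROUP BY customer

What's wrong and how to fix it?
Bug: WHERE runs before GROUP BY, so aggregates aren't available there

Fix: Move the aggregate condition to a HAVING clause

Corrected query:
SELECT customer, SUM(total) FROM orders GROUP BY customer HAVING SUM(total) > 1432.77

Result:
customer | SUM(total)
---------+-----------
Alice    | 3033.53   
Dave     | 2128.93   
Grace    | 5597.07   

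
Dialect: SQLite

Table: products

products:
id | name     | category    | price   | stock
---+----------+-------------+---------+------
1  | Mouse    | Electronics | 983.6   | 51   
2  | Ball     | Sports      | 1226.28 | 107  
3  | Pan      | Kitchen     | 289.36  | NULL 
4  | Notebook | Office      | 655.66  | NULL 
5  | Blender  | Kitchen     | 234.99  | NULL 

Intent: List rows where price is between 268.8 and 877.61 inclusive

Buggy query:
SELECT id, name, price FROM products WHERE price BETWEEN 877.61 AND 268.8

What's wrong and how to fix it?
Bug: BETWEEN expects the lower bound first; with 877.61 AND 268.8 the range is empty

Fix: Swap the bounds so the smaller value comes first

Corrected query:
SELECT id, name, price FROM products WHERE price BETWEEN 268.8 AND 877.61

Result:
id | name     | price 
---+----------+-------
3  | Pan      | 289.36
4  | Notebook | 655.66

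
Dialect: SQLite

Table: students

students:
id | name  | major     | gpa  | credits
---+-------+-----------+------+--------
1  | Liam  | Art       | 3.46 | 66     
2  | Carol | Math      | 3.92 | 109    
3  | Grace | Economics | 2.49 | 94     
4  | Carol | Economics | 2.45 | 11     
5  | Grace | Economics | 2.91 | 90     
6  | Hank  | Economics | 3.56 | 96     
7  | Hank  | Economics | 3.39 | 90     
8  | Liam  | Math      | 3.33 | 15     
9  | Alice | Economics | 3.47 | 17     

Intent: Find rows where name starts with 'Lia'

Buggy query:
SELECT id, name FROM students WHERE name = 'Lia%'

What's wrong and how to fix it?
Bug: Wildcards only work with LIKE; '=' treats '%' as a literal character

Fix: Use LIKE for wildcard pattern matching

Corrected query:
SELECT id, name FROM students WHERE name LIKE 'Lia%'

Result:
id | name
---+-----
1  | Liam
8  | Liam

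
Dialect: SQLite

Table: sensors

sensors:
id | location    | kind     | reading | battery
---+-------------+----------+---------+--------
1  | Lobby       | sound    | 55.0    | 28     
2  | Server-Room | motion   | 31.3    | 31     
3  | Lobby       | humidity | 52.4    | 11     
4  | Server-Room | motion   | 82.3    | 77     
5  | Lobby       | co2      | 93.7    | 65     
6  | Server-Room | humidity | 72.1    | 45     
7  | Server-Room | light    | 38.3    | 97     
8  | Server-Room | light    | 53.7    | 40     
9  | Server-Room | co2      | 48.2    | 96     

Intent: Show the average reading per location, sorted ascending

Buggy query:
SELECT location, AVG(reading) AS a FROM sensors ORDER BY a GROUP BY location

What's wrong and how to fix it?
Bug: GROUP BY must precede ORDER BY

Fix: Move ORDER BY to the end, after GROUP BY

Corrected query:
SELECT location, AVG(reading) AS a FROM sensors GROUP BY location ORDER BY a

Result:
location    | a        
------------+----------
Server-Room | 54.316667
Lobby       | 67.033333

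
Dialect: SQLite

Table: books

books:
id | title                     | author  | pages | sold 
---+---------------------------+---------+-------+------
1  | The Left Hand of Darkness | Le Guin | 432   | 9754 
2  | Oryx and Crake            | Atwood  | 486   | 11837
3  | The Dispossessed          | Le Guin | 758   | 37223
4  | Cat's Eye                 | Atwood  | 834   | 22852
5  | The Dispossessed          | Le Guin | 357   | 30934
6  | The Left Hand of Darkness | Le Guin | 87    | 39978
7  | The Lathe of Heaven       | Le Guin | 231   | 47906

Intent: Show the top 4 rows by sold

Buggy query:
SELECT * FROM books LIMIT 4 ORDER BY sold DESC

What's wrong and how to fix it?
Bug: LIMIT must come after ORDER BY

Fix: Sort with ORDER BY, then apply LIMIT

Corrected query:
SELECT * FROM books ORDER BY sold DESC LIMIT 4

Result:
id | title                     | author  | pages | sold 
---+---------------------------+---------+-------+------
7  | The Lathe of Heaven       | Le Guin | 231   | 47906
6  | The Left Hand of Darkness | Le Guin | 87    | 39978
3  | The Dispossessed          | Le Guin | 758   | 37223
5  | The Dispossessed          | Le Guin | 357   | 30934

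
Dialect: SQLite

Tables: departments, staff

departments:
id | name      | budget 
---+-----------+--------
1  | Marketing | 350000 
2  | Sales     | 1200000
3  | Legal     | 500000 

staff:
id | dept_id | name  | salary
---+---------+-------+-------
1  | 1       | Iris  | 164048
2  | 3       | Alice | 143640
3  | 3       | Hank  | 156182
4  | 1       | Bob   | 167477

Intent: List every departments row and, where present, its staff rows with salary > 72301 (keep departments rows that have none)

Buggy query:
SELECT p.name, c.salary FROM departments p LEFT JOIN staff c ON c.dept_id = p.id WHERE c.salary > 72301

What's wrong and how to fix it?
Bug: Filtering c.salary in WHERE discards the NULL rows produced by LEFT JOIN, turning it into an inner join

Fix: Move the right-table condition into the ON clause so unmatched parents are kept

Corrected query:
SELECT p.name, c.salary FROM departments p LEFT JOIN staff c ON c.dept_id = p.id AND c.salary > 72301

Result:
name      | salary
----------+-------
Marketing | 164048
Marketing | 167477
Sales     | NULL  
Legal     | 143640
Legal     | 156182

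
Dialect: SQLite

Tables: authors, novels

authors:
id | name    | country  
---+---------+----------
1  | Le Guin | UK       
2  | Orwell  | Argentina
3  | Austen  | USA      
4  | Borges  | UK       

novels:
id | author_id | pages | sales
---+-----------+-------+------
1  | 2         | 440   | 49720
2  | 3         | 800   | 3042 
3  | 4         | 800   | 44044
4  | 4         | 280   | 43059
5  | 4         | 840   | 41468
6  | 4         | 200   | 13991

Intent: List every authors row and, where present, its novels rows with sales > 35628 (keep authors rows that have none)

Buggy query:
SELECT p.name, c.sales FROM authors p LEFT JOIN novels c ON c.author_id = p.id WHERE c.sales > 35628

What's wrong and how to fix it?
Bug: A WHERE condition on the right-hand table after LEFT JOIN drops unmatched parents

Fix: Move the right-table condition into the ON clause so unmatched parents are kept

Corrected query:
SELECT p.name, c.sales FROM authors p LEFT JOIN novels c ON c.author_id = p.id AND c.sales > 35628

Result:
name    | sales
--------+------
Le Guin | NULL 
Orwell  | 49720
Austen  | NULL 
Borges  | 41468
Borges  | 43059
Borges  | 44044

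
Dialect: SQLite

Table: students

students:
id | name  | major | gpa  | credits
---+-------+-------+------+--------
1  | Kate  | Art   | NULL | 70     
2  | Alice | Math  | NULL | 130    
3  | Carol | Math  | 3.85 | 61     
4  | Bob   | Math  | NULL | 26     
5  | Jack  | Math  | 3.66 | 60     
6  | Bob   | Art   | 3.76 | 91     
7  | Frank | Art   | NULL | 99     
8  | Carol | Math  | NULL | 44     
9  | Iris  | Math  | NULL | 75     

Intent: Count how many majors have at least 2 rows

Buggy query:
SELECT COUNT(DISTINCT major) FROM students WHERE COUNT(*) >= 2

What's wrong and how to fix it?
Bug: WHERE filters individual rows, not groups, so a group-level COUNT is invalid there

Fix: Use a subquery that GROUPs and filters with HAVING, then count its rows

Corrected query:
SELECT COUNT(*) FROM (SELECT major FROM students GROUP BY major HAVING COUNT(*) >= 2)

Result:
COUNT(*)
--------
2       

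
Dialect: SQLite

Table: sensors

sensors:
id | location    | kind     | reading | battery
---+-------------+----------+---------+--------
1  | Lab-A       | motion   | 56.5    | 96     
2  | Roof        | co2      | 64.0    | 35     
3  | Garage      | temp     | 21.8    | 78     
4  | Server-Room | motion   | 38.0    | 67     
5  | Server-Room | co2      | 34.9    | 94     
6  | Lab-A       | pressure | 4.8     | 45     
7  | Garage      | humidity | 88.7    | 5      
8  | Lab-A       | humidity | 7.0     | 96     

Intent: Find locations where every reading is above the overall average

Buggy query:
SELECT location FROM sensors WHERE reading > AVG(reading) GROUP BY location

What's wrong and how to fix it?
Bug: WHERE evaluates per row before aggregation, so AVG() is unavailable

Fix: Compute the overall average in a scalar subquery and compare each group's MIN against it in HAVING

Corrected query:
SELECT location FROM sensors GROUP BY location HAVING MIN(reading) > (SELECT AVG(reading) FROM sensors)

Result:
location
--------
Roof    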